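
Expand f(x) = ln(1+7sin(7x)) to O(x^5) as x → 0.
49*x - 2401*x**2/2 + 232897*x**3/6 - 17059105*x**4/12 + O(x**5)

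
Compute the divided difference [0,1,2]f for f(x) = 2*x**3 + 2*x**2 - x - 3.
8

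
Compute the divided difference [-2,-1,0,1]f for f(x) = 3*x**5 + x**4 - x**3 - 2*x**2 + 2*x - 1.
12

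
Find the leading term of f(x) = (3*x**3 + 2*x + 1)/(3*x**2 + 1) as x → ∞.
x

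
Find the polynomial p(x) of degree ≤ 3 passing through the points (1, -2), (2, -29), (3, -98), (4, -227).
-3*x**3 - 3*x**2 + 3*x + 1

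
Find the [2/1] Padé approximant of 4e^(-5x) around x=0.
(50*x**2/3 - 40*x/3 + 4)/(5*x/3 + 1)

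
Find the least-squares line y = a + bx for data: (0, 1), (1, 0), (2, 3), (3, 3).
a = 2/5, b = 9/10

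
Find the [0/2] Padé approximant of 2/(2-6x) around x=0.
1/(1 - 3*x)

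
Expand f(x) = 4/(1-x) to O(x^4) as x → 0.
4 + 4*x + 4*x**2 + 4*x**3 + O(x**4)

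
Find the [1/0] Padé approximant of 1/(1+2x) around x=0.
1 - 2*x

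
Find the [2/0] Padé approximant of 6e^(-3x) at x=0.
27*x**2 - 18*x + 6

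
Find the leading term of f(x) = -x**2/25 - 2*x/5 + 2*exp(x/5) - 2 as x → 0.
x**3/375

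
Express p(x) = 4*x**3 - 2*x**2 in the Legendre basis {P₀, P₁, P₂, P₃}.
(-2/3)P₀ + (12/5)P₁ + (-4/3)P₂ + (8/5)P₃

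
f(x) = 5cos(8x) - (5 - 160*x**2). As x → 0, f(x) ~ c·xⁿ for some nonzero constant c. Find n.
4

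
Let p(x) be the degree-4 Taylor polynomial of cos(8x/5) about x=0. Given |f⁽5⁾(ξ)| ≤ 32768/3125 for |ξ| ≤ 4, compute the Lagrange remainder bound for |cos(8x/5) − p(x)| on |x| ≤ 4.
4194304/46875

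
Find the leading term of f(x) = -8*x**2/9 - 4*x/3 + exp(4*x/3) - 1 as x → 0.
32*x**3/81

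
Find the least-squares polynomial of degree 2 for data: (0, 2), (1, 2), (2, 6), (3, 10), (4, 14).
54/35 + (32/35)x + (4/7)x²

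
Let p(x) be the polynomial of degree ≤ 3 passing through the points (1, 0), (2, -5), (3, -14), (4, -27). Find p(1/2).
1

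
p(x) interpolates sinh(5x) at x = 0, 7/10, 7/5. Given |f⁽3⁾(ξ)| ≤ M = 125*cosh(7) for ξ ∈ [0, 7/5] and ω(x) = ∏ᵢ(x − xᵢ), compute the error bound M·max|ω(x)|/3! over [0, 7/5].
343*sqrt(3)*cosh(7)/216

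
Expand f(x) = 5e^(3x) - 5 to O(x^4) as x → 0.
15*x + 45*x**2/2 + 45*x**3/2 + O(x**4)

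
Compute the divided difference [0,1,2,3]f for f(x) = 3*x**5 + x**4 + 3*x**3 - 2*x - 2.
84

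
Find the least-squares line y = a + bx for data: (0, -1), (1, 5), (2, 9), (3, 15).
a = -4/5, b = 26/5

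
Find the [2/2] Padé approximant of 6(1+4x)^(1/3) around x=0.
(224*x**2/9 + 28*x + 6)/(40*x**2/27 + 10*x/3 + 1)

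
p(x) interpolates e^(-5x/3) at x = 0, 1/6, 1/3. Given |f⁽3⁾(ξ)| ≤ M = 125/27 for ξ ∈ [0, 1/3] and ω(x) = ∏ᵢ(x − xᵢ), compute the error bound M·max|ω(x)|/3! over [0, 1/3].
125*sqrt(3)/157464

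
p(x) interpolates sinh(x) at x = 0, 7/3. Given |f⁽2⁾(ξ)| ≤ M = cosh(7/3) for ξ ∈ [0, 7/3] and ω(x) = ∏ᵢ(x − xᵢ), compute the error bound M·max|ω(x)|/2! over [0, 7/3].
49*cosh(7/3)/72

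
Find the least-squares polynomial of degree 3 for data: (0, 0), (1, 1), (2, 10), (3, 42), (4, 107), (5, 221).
1/126 + (101/108)x + (-281/126)x² + (235/108)x³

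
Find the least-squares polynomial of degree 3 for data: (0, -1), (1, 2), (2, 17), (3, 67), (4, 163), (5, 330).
-61/63 + (374/189)x + (-148/63)x² + (82/27)x³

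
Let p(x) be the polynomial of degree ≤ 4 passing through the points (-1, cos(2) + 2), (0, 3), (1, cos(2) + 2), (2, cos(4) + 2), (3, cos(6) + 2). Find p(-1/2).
7*cos(4)/32 - 5*cos(6)/128 - 35*cos(2)/128 + 99/32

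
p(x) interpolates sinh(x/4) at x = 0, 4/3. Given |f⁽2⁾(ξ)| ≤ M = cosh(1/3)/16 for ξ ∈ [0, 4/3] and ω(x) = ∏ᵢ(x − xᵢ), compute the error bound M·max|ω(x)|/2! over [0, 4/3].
cosh(1/3)/72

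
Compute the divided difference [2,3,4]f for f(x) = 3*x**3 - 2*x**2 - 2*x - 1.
25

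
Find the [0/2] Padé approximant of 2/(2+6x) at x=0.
1/(3*x + 1)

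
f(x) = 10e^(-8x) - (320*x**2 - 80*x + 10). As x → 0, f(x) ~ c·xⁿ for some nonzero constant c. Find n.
3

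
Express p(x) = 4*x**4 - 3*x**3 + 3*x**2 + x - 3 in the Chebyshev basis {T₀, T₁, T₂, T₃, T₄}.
(-5/4)T₁ + (7/2)T₂ + (-3/4)T₃ + (1/2)T₄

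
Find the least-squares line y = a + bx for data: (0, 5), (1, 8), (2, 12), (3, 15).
a = 49/10, b = 17/5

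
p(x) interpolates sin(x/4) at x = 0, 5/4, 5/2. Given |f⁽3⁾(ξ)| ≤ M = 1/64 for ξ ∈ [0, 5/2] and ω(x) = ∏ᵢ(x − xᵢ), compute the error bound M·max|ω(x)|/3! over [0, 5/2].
125*sqrt(3)/110592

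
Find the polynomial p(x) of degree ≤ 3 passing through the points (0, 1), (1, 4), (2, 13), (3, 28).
3*x**2 + 1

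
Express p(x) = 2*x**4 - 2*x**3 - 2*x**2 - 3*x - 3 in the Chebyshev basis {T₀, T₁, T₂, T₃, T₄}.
(-13/4)T₀ + (-9/2)T₁ + (-1/2)T₃ + (1/4)T₄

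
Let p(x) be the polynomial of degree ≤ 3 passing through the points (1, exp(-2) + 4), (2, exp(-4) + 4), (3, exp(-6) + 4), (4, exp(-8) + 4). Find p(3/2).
(-5*exp(2) + 1 + 15*exp(4) + 5*exp(6) + 64*exp(8))*exp(-8)/16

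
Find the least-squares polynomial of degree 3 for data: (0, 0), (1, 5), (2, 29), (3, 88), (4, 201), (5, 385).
-1/18 + (1513/756)x + (41/126)x² + (317/108)x³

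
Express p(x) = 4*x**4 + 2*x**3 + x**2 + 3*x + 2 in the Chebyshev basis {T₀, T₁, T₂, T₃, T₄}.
(4)T₀ + (9/2)T₁ + (5/2)T₂ + (1/2)T₃ + (1/2)T₄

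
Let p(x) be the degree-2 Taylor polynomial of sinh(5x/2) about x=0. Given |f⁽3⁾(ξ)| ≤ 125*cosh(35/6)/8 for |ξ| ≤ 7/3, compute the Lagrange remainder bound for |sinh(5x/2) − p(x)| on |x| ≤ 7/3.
42875*cosh(35/6)/1296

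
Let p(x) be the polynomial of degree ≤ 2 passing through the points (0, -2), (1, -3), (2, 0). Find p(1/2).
-3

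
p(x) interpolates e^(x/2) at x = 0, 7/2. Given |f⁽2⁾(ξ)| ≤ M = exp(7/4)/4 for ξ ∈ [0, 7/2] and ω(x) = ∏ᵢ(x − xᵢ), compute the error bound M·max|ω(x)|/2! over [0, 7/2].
49*exp(7/4)/128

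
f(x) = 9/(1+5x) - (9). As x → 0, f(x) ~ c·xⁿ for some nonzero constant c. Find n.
1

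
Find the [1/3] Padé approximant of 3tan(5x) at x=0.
15*x/(1 - 25*x**2/3)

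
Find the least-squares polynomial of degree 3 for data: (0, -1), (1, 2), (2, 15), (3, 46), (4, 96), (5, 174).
-41/42 + (-241/252)x + (121/42)x² + (31/36)x³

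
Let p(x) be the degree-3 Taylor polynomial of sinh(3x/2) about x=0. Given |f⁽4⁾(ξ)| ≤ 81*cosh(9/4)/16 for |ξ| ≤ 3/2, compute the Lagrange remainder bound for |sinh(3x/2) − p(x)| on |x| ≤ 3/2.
2187*cosh(9/4)/2048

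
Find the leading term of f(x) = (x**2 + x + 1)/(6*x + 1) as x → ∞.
x/6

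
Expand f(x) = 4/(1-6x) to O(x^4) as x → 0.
4 + 24*x + 144*x**2 + 864*x**3 + O(x**4)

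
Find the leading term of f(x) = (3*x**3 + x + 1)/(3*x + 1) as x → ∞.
x**2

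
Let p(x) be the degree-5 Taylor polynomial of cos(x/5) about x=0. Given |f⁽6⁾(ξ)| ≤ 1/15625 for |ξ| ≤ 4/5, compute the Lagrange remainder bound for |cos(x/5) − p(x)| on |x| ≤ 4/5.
256/10986328125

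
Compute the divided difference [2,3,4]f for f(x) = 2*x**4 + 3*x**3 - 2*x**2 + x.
135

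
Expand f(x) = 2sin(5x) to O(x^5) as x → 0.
10*x - 125*x**3/3 + O(x**5)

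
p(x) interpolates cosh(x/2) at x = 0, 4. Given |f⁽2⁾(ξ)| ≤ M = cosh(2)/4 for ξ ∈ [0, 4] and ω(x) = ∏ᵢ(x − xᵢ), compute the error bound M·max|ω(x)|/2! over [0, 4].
cosh(2)/2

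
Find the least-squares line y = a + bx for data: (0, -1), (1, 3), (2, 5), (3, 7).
a = -2/5, b = 13/5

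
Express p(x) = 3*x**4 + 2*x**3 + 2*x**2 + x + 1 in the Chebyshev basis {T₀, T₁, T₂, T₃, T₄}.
(25/8)T₀ + (5/2)T₁ + (5/2)T₂ + (1/2)T₃ + (3/8)T₄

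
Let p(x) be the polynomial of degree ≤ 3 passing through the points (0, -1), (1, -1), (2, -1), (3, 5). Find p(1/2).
-5/8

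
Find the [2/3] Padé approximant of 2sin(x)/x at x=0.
(2 - 7*x**2/30)/(x**2/20 + 1)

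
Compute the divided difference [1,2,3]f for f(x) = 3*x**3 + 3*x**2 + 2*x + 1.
21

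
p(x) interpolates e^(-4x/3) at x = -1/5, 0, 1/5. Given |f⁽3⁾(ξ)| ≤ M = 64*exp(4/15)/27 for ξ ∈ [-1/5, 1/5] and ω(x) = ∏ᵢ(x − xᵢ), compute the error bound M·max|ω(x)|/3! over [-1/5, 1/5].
64*sqrt(3)*exp(4/15)/91125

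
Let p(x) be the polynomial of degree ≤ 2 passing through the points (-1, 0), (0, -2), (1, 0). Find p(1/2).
-3/2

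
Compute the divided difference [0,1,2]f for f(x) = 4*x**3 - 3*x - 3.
12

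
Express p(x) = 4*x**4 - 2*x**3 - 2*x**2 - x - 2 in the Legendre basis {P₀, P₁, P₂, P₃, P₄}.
(-28/15)P₀ + (-11/5)P₁ + (20/21)P₂ + (-4/5)P₃ + (32/35)P₄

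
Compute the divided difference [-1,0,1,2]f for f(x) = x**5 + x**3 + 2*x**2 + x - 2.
6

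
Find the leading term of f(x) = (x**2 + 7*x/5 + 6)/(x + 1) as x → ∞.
x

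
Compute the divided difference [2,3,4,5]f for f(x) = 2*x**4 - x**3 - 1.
27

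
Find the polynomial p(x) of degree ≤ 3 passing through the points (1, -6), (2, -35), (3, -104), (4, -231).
-3*x**3 - 2*x**2 - 2*x + 1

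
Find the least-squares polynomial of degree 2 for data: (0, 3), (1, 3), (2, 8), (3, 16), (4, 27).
97/35 + (-73/70)x + (25/14)x²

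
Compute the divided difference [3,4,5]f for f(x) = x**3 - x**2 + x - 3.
11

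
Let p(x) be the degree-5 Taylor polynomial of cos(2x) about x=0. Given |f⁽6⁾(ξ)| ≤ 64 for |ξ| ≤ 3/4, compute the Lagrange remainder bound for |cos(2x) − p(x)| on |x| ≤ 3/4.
81/5120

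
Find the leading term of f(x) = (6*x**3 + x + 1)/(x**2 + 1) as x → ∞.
6*x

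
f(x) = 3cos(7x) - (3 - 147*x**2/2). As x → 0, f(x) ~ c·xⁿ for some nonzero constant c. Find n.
4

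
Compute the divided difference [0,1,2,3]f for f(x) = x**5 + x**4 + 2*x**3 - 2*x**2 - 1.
33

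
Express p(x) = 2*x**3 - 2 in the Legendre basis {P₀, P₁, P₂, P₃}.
(-2)P₀ + (6/5)P₁ + (4/5)P₃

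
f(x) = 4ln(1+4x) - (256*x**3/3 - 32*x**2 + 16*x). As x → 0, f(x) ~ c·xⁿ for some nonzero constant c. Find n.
4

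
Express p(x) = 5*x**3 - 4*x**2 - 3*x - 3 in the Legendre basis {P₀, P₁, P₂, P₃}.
(-13/3)P₀ + (-8/3)P₂ + (2)P₃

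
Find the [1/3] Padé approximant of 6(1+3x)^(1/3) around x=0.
(15*x + 6)/(x**3/3 - x**2/2 + 3*x/2 + 1)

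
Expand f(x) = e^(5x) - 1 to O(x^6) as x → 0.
5*x + 25*x**2/2 + 125*x**3/6 + 625*x**4/24 + 625*x**5/24 + O(x**6)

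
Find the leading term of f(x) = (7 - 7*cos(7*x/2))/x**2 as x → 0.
343/8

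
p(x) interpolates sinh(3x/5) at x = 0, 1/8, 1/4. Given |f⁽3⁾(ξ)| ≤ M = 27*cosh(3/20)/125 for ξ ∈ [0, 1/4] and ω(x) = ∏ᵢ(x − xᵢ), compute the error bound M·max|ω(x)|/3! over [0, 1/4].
sqrt(3)*cosh(3/20)/64000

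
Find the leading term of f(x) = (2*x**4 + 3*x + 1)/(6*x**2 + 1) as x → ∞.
x**2/3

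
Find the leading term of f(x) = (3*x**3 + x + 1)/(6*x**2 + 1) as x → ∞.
x/2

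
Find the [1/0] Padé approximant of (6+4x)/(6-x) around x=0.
5*x/6 + 1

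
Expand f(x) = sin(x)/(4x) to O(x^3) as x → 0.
1/4 - x**2/24 + O(x**3)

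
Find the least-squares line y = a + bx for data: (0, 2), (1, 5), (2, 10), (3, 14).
a = 8/5, b = 41/10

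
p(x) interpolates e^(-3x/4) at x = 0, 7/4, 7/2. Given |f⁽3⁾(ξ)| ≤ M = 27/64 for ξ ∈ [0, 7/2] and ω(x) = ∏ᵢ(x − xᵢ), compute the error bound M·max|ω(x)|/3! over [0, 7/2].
343*sqrt(3)/4096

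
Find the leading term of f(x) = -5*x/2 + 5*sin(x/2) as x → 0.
-5*x**3/48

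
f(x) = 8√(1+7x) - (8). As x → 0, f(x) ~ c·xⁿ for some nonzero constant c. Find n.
1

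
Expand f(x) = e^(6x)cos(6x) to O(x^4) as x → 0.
1 + 6*x - 72*x**3 + O(x**4)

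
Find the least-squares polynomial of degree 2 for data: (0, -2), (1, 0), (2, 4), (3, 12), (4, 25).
-59/35 + (-29/35)x + (13/7)x²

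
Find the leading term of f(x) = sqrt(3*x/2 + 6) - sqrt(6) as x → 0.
sqrt(6)*x/8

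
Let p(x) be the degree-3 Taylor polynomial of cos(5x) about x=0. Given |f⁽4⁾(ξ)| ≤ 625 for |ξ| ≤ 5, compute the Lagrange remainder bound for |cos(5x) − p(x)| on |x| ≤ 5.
390625/24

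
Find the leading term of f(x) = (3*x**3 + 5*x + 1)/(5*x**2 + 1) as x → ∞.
3*x/5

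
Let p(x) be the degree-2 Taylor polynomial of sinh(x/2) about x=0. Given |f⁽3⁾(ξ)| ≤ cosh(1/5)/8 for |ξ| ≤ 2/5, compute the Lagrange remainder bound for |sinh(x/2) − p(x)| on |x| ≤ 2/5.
cosh(1/5)/750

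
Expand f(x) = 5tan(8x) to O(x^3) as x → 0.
40*x + O(x**3)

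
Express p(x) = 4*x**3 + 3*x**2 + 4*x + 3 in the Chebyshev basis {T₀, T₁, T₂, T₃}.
(9/2)T₀ + (7)T₁ + (3/2)T₂ + T₃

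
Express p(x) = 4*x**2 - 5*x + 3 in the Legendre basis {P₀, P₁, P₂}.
(13/3)P₀ + (-5)P₁ + (8/3)P₂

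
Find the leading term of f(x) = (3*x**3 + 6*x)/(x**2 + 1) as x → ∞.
3*x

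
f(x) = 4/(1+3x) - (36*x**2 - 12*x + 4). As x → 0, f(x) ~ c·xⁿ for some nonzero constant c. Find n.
3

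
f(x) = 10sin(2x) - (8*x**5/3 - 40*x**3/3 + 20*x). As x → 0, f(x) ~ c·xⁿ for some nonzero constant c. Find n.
7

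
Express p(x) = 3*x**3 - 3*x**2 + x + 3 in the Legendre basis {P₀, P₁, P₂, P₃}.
(2)P₀ + (14/5)P₁ + (-2)P₂ + (6/5)P₃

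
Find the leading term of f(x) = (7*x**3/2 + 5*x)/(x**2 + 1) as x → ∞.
7*x/2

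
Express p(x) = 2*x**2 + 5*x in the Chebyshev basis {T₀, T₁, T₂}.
T₀ + (5)T₁ + T₂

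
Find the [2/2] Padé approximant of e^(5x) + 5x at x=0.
(125*x**2/12 + 10*x + 1)/(1 - 25*x**2/12)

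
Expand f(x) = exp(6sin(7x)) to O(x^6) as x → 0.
1 + 42*x + 882*x**2 + 12005*x**3 + 115248*x**4 + 15748159*x**5/20 + O(x**6)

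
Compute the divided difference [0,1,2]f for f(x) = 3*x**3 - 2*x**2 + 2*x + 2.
7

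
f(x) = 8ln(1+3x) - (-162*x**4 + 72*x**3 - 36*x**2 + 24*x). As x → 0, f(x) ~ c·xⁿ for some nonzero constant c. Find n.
5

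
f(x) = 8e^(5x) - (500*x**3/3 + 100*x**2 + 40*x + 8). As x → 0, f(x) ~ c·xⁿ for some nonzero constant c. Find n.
4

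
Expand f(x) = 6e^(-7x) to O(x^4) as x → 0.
6 - 42*x + 147*x**2 - 343*x**3 + O(x**4)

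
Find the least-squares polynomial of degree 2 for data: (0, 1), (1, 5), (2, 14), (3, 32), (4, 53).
33/35 + (57/70)x + (43/14)x²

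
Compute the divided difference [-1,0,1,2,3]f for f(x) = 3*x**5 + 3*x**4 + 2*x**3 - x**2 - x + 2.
18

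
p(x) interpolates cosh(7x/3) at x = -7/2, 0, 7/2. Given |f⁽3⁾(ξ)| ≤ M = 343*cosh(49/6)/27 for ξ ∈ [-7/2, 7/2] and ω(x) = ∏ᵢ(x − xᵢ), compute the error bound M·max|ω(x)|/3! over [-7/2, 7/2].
117649*sqrt(3)*cosh(49/6)/5832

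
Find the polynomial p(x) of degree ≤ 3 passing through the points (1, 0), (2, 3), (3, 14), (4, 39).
x**3 - 2*x**2 + 2*x - 1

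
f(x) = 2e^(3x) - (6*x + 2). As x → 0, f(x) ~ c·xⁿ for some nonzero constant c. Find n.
2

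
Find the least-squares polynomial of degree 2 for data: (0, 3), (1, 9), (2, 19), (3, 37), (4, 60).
16/5 + (11/5)x + (3)x²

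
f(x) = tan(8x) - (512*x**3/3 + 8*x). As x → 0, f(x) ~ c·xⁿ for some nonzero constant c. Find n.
5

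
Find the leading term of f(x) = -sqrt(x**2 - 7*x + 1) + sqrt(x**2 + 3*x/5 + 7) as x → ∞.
19/5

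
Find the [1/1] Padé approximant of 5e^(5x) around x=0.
(25*x/2 + 5)/(1 - 5*x/2)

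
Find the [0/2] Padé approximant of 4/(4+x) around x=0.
1/(x/4 + 1)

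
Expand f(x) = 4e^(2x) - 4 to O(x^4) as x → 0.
8*x + 8*x**2 + 16*x**3/3 + O(x**4)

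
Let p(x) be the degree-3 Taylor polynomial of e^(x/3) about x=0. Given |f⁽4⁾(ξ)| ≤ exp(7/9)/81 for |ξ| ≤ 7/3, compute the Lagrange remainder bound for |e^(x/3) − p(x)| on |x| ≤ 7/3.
2401*exp(7/9)/157464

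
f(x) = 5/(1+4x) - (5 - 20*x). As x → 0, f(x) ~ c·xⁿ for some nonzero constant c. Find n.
2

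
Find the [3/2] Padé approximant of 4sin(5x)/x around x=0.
(20 - 175*x**2/3)/(5*x**2/4 + 1)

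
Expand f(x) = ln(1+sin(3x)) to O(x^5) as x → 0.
3*x - 9*x**2/2 + 9*x**3/2 - 27*x**4/4 + O(x**5)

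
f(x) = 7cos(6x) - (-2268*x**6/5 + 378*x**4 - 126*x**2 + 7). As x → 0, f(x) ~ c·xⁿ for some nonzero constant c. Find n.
8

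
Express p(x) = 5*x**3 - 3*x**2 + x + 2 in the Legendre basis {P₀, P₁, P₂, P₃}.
P₀ + (4)P₁ + (-2)P₂ + (2)P₃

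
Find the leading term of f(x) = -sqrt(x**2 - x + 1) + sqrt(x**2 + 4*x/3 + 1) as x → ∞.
7/6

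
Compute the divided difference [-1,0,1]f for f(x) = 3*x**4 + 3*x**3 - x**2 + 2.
2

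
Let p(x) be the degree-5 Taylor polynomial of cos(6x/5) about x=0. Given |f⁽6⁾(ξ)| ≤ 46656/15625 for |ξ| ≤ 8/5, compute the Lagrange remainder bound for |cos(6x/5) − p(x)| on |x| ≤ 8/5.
84934656/1220703125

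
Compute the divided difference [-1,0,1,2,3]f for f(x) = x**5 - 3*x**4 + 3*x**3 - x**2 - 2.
2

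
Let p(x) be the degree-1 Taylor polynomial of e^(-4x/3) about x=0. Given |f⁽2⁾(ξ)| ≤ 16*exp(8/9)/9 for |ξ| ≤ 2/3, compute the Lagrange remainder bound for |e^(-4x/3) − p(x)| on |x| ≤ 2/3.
32*exp(8/9)/81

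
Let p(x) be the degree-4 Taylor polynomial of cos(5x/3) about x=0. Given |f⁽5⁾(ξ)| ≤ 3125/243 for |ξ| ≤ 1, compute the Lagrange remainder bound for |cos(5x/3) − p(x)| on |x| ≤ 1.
625/5832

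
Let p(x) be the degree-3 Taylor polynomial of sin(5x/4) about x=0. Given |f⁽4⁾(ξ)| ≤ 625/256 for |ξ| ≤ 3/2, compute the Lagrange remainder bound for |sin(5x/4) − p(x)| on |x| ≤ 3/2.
16875/32768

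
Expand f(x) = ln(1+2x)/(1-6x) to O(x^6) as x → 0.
2*x + 10*x**2 + 188*x**3/3 + 372*x**4 + 11192*x**5/5 + O(x**6)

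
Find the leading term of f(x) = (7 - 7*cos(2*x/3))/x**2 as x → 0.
14/9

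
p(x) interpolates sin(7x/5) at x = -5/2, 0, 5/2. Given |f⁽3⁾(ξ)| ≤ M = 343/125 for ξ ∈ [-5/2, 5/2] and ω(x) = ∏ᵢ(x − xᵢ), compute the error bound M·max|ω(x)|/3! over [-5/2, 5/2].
343*sqrt(3)/216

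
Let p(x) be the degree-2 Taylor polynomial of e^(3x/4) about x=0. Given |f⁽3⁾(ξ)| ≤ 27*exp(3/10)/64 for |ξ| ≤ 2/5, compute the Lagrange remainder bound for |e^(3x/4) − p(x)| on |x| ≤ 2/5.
9*exp(3/10)/2000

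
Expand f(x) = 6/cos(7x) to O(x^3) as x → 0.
6 + 147*x**2 + O(x**3)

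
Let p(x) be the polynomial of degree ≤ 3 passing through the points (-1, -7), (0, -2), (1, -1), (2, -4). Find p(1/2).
-1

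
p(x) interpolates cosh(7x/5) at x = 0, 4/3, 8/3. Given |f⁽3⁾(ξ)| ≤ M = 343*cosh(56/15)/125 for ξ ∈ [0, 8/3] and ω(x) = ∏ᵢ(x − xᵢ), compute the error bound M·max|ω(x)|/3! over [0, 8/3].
21952*sqrt(3)*cosh(56/15)/91125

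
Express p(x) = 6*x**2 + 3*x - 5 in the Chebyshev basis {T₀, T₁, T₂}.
(-2)T₀ + (3)T₁ + (3)T₂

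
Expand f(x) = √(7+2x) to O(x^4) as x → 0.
sqrt(7) + sqrt(7)*x/7 - sqrt(7)*x**2/98 + sqrt(7)*x**3/686 + O(x**4)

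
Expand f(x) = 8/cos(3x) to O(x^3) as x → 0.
8 + 36*x**2 + O(x**3)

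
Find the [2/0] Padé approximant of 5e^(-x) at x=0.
5*x**2/2 - 5*x + 5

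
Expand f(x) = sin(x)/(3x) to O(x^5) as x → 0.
1/3 - x**2/18 + x**4/360 + O(x**5)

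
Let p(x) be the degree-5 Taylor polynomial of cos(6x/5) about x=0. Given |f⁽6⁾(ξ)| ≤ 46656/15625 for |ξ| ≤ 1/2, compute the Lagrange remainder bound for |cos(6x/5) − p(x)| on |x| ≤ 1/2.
81/1250000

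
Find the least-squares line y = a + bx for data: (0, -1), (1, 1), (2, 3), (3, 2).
a = -2/5, b = 11/10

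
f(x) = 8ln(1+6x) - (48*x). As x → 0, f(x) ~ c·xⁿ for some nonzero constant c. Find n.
2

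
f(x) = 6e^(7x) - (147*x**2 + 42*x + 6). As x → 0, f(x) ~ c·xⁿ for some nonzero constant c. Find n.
3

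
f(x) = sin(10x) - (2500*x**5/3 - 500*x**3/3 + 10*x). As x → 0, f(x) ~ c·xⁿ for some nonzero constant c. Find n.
7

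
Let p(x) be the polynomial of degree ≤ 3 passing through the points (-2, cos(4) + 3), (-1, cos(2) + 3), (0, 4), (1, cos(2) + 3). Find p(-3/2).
cos(2) + 5*cos(4)/16 + 43/16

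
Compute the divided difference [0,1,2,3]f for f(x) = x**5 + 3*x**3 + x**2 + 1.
28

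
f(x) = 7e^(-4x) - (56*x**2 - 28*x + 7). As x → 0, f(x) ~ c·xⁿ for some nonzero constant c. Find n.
3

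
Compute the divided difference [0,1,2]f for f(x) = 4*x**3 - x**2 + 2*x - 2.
11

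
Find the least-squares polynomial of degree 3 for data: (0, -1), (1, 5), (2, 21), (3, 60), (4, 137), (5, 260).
-6/7 + (89/21)x + (-23/28)x² + (25/12)x³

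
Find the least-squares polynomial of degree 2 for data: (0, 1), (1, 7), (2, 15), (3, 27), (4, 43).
43/35 + (124/35)x + (12/7)x²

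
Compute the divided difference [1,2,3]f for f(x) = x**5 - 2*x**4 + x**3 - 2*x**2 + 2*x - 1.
44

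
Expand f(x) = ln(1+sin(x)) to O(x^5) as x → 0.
x - x**2/2 + x**3/6 - x**4/12 + O(x**5)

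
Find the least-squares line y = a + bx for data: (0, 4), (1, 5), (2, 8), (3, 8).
a = 4, b = 3/2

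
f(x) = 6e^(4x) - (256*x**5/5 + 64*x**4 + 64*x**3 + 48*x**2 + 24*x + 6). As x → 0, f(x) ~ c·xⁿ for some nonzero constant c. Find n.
6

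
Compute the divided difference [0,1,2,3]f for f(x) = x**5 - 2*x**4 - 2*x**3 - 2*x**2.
11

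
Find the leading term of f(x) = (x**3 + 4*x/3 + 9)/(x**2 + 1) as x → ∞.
x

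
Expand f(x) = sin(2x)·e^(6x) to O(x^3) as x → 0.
2*x + 12*x**2 + O(x**3)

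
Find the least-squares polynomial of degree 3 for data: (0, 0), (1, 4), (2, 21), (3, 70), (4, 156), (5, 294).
5/21 + (-88/63)x + (97/42)x² + (35/18)x³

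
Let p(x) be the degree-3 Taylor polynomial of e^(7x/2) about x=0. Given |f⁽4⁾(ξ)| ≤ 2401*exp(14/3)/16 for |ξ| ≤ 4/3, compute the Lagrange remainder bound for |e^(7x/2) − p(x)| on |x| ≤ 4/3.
4802*exp(14/3)/243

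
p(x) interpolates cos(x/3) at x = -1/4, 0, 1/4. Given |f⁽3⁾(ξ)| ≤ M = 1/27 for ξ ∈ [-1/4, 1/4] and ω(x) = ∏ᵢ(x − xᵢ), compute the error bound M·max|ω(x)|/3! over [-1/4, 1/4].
sqrt(3)/46656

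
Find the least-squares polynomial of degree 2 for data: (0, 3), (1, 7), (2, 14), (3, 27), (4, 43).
108/35 + (10/7)x + (15/7)x²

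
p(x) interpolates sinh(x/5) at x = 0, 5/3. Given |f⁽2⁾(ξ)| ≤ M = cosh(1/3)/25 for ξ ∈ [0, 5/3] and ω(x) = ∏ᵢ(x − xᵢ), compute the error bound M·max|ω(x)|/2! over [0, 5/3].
cosh(1/3)/72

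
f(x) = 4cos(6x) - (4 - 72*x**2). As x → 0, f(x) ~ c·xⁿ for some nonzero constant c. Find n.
4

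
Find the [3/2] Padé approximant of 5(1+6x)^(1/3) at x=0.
(56*x**3/3 + 84*x**2 + 42*x + 5)/(8*x**2 + 32*x/5 + 1)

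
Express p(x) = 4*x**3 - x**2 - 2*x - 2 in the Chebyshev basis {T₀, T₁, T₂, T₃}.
(-5/2)T₀ + T₁ + (-1/2)T₂ + T₃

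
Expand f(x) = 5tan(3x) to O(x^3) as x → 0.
15*x + O(x**3)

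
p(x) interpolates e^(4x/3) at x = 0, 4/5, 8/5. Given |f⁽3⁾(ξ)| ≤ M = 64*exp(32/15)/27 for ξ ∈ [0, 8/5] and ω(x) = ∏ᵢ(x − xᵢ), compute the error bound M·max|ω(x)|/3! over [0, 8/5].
4096*sqrt(3)*exp(32/15)/91125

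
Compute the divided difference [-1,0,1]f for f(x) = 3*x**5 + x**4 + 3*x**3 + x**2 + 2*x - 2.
2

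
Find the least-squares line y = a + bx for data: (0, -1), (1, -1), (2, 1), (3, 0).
a = -1, b = 1/2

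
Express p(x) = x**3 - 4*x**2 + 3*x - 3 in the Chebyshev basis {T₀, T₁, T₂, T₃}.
(-5)T₀ + (15/4)T₁ + (-2)T₂ + (1/4)T₃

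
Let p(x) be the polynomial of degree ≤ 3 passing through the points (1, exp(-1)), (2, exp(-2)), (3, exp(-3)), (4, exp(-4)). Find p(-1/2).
(-189*exp(2) - 35 + 135*e + 105*exp(3))*exp(-4)/16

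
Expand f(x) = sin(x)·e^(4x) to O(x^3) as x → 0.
x + 4*x**2 + O(x**3)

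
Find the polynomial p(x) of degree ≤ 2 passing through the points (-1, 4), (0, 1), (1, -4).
-x**2 - 4*x + 1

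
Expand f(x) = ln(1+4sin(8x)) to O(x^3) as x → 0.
32*x - 512*x**2 + O(x**3)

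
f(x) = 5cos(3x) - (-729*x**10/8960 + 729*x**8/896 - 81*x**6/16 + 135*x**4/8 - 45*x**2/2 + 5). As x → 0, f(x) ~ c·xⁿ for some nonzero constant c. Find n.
12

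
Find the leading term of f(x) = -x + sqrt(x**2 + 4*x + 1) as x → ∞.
2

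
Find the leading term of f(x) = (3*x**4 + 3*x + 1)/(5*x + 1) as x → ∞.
3*x**3/5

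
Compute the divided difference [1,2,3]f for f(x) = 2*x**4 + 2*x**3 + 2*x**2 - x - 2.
64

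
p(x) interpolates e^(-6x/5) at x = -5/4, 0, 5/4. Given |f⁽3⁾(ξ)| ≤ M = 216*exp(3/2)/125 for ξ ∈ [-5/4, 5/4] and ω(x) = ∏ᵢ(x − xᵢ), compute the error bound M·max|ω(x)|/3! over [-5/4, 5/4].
sqrt(3)*exp(3/2)/8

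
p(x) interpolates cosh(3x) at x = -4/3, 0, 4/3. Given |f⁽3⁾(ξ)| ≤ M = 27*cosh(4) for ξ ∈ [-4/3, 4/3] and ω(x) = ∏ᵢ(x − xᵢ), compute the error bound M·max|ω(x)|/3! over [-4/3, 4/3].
64*sqrt(3)*cosh(4)/27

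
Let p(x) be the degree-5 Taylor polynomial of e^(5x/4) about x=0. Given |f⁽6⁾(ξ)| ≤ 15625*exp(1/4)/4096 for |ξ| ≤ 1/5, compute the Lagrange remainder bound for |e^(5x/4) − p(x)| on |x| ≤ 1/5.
exp(1/4)/2949120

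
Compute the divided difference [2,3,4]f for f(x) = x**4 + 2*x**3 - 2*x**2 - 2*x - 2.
71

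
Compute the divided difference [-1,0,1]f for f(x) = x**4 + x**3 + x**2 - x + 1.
2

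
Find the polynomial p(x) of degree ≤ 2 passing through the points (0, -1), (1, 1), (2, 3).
2*x - 1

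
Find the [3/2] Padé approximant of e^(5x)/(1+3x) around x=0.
(6875*x**3/978 + 4425*x**2/652 + 660*x/163 + 1)/(-2485*x**2/652 + 334*x/163 + 1)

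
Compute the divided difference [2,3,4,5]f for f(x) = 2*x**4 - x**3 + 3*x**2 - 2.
27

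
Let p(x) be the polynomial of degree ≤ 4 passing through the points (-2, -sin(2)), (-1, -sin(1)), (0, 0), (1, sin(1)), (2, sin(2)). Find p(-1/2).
-5*sin(1)/8 + sin(2)/16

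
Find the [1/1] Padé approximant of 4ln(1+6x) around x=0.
24*x/(3*x + 1)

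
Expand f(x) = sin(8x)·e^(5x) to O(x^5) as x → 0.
8*x + 40*x**2 + 44*x**3/3 - 260*x**4 + O(x**5)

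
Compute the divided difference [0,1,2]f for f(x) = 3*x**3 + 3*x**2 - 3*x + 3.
12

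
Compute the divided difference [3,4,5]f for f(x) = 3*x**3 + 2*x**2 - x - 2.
38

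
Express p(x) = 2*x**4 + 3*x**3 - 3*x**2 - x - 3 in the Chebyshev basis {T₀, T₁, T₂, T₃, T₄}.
(-15/4)T₀ + (5/4)T₁ + (-1/2)T₂ + (3/4)T₃ + (1/4)T₄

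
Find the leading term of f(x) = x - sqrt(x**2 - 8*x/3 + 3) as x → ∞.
4/3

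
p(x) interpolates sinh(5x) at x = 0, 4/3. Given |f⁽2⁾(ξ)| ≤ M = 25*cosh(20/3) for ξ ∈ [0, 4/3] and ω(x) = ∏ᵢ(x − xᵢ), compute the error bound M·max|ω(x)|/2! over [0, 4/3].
50*cosh(20/3)/9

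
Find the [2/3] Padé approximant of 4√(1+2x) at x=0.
(7*x**2 + 56*x/5 + 4)/(-x**3/20 + 9*x**2/20 + 9*x/5 + 1)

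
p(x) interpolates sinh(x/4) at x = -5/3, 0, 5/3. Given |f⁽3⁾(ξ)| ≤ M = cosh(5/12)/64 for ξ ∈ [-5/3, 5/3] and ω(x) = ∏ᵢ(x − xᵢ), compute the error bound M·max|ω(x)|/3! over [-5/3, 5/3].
125*sqrt(3)*cosh(5/12)/46656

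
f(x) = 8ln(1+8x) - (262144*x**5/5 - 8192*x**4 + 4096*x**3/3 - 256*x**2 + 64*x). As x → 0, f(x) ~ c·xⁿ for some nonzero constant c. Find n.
6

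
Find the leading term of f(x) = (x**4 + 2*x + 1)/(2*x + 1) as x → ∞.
x**3/2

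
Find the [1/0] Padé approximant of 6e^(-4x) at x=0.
6 - 24*x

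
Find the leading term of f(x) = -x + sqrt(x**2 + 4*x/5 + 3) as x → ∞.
2/5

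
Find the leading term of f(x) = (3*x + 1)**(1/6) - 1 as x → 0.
x/2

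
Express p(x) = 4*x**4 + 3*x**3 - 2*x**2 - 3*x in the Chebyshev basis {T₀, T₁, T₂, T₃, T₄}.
(1/2)T₀ + (-3/4)T₁ + T₂ + (3/4)T₃ + (1/2)T₄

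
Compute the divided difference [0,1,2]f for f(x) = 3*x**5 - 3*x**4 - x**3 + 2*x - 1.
21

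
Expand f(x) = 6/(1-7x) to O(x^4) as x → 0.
6 + 42*x + 294*x**2 + 2058*x**3 + O(x**4)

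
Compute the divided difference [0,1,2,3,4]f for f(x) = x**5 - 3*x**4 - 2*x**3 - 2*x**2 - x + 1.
7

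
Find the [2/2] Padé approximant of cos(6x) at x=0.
(1 - 15*x**2)/(3*x**2 + 1)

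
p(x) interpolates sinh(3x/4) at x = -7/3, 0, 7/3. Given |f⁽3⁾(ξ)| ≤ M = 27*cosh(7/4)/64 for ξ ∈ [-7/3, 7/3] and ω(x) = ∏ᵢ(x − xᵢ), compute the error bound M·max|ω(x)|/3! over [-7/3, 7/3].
343*sqrt(3)*cosh(7/4)/1728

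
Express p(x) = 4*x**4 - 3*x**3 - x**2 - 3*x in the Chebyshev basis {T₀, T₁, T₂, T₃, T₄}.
T₀ + (-21/4)T₁ + (3/2)T₂ + (-3/4)T₃ + (1/2)T₄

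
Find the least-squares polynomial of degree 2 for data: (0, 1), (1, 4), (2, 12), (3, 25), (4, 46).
44/35 + (-43/70)x + (41/14)x²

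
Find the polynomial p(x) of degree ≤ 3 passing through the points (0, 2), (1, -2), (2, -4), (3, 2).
x**3 - 2*x**2 - 3*x + 2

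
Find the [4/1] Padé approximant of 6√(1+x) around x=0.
(9*x**4/320 - 3*x**3/20 + 27*x**2/20 + 36*x/5 + 6)/(7*x/10 + 1)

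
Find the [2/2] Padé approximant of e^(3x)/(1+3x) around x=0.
(7*x**2/4 + 2*x + 1)/(-11*x**2/4 + 2*x + 1)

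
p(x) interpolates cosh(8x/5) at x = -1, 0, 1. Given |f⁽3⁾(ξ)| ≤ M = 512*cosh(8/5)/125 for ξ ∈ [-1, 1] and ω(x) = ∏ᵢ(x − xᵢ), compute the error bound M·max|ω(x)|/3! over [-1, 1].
512*sqrt(3)*cosh(8/5)/3375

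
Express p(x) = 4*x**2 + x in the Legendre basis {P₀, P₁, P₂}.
(4/3)P₀ + P₁ + (8/3)P₂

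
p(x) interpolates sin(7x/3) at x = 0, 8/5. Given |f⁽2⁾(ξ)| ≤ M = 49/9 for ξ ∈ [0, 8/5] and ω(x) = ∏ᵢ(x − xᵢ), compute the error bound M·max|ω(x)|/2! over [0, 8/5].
392/225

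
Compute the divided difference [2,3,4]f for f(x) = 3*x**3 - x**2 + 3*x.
26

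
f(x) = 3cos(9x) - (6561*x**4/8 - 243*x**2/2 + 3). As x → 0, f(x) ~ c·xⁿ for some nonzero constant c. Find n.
6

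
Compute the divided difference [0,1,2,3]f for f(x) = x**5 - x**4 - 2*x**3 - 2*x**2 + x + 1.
17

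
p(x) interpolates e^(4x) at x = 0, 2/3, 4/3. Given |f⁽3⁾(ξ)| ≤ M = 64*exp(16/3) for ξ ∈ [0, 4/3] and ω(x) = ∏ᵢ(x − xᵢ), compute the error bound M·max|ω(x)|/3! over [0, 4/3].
512*sqrt(3)*exp(16/3)/729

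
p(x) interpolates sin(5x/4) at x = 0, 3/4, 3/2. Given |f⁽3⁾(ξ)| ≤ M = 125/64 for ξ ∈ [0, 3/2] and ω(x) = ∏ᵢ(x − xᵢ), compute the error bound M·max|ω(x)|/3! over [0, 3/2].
125*sqrt(3)/4096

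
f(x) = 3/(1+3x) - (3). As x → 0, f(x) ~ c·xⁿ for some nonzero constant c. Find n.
1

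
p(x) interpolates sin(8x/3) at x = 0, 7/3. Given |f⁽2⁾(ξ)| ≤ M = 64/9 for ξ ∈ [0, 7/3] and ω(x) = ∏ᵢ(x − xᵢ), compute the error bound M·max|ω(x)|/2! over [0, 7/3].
392/81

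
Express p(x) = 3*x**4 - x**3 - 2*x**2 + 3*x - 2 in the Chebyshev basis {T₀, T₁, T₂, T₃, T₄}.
(-15/8)T₀ + (9/4)T₁ + (1/2)T₂ + (-1/4)T₃ + (3/8)T₄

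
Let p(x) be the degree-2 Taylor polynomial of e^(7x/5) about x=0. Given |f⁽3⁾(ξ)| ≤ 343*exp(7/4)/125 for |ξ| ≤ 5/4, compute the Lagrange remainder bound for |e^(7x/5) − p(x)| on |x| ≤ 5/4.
343*exp(7/4)/384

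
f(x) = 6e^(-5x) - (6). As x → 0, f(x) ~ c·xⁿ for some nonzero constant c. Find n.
1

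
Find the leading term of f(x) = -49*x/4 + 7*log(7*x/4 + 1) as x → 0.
-343*x**2/32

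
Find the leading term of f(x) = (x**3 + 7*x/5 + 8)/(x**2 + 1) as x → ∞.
x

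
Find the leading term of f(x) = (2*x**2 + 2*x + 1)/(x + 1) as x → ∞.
2*x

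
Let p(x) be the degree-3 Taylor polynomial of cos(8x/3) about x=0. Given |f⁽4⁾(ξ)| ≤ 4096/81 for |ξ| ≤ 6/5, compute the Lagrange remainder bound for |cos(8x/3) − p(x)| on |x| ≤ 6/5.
8192/1875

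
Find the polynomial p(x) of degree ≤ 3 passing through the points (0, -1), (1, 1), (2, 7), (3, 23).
x**3 - x**2 + 2*x - 1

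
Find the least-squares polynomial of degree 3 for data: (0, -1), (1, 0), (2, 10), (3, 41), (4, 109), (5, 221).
-55/63 + (-1/27)x + (-361/252)x² + (223/108)x³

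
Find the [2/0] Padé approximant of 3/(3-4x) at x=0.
16*x**2/9 + 4*x/3 + 1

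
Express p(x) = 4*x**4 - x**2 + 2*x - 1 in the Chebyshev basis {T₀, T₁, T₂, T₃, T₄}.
(2)T₁ + (3/2)T₂ + (1/2)T₄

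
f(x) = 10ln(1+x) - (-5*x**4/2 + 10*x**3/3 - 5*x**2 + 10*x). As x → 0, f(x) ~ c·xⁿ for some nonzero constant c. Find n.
5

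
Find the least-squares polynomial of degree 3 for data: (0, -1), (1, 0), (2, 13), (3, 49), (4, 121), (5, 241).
-22/21 + (-4/9)x + (-31/84)x² + (73/36)x³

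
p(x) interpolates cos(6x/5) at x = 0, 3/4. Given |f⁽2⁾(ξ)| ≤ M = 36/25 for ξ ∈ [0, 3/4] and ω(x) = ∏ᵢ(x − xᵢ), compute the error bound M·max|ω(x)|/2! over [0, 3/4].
81/800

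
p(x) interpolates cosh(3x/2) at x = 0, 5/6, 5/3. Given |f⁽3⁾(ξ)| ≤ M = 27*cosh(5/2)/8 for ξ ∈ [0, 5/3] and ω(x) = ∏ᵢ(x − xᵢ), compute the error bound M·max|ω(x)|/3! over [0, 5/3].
125*sqrt(3)*cosh(5/2)/1728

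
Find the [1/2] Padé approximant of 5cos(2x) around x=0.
5/(2*x**2 + 1)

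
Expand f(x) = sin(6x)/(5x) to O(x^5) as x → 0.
6/5 - 36*x**2/5 + 324*x**4/25 + O(x**5)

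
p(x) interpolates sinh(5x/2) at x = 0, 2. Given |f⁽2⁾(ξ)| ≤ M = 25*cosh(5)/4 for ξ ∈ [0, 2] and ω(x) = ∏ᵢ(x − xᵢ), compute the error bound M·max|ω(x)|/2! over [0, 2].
25*cosh(5)/8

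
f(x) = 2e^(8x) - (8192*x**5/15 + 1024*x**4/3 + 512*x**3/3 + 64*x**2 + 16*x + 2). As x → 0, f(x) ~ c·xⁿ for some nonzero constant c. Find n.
6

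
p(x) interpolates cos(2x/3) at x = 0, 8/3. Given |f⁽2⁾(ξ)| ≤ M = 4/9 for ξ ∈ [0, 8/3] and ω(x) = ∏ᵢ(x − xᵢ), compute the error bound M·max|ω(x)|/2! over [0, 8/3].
32/81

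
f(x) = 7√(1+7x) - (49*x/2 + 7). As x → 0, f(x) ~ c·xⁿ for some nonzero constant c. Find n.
2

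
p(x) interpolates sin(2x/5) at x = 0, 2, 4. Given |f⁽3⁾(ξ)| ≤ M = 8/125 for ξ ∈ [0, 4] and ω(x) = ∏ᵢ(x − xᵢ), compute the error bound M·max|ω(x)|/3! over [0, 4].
64*sqrt(3)/3375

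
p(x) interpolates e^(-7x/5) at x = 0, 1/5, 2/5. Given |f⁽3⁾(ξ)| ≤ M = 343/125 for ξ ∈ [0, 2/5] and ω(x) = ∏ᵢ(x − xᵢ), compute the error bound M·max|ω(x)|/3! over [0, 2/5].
343*sqrt(3)/421875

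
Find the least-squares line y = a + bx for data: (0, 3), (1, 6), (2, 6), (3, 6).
a = 39/10, b = 9/10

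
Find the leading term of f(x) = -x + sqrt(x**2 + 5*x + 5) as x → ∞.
5/2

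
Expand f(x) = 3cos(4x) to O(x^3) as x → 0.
3 - 24*x**2 + O(x**3)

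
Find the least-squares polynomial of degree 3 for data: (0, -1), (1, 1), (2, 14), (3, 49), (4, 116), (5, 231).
-145/126 + (1165/756)x + (-62/63)x² + (215/108)x³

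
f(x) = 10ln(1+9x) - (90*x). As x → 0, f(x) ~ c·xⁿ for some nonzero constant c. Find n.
2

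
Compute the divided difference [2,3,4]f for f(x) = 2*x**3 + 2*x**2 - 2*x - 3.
20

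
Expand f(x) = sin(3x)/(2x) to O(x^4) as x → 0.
3/2 - 9*x**2/4 + O(x**4)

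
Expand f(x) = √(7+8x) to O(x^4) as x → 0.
sqrt(7) + 4*sqrt(7)*x/7 - 8*sqrt(7)*x**2/49 + 32*sqrt(7)*x**3/343 + O(x**4)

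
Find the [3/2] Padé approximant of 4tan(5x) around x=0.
(-100*x**3/3 + 20*x)/(1 - 10*x**2)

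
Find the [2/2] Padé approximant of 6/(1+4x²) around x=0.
6/(4*x**2 + 1)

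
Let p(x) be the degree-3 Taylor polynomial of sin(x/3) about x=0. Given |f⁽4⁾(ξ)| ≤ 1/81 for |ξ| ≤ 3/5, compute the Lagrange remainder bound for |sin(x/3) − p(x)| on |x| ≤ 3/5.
1/15000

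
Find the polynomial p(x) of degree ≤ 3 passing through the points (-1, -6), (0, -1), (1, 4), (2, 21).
2*x**3 + 3*x - 1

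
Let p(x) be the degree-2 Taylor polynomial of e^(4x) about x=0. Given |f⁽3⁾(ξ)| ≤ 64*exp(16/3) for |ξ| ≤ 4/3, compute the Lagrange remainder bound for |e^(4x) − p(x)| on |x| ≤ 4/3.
2048*exp(16/3)/81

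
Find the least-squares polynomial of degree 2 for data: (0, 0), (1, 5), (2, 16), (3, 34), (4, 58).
1/35 + (23/14)x + (45/14)x²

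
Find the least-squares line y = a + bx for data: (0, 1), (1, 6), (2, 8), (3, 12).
a = 3/2, b = 7/2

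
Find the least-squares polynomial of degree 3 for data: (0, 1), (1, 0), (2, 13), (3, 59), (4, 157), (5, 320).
25/21 + (-230/63)x + (-20/21)x² + (26/9)x³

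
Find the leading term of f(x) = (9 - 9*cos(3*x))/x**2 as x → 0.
81/2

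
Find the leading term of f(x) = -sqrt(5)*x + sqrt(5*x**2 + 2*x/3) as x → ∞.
sqrt(5)/15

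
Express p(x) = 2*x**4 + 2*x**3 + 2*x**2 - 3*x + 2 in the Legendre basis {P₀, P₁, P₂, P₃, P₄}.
(46/15)P₀ + (-9/5)P₁ + (52/21)P₂ + (4/5)P₃ + (16/35)P₄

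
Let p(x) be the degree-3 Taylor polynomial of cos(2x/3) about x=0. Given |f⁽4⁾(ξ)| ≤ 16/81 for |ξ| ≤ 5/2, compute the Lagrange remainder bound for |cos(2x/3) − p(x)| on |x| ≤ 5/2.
625/1944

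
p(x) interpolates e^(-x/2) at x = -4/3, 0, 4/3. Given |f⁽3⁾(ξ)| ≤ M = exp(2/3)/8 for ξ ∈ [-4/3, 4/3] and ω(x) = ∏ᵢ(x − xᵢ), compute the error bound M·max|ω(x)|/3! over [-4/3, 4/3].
8*sqrt(3)*exp(2/3)/729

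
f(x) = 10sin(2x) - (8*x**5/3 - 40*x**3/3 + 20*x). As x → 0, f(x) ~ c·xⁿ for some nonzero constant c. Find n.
7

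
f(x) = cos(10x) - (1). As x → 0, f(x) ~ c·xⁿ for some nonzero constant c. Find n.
2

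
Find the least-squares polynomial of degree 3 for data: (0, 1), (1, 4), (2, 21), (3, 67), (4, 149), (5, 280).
71/63 + (-358/189)x + (155/63)x² + (49/27)x³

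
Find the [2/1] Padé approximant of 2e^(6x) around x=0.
(12*x**2 + 8*x + 2)/(1 - 2*x)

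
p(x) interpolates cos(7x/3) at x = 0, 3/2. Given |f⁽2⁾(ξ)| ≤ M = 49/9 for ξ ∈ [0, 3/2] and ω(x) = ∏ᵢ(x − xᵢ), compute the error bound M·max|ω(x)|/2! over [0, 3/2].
49/32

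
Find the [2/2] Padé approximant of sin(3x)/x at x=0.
(3 - 63*x**2/20)/(9*x**2/20 + 1)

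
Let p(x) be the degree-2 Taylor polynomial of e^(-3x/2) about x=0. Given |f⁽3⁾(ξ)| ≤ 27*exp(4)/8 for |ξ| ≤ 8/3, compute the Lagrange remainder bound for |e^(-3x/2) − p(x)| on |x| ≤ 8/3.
32*exp(4)/3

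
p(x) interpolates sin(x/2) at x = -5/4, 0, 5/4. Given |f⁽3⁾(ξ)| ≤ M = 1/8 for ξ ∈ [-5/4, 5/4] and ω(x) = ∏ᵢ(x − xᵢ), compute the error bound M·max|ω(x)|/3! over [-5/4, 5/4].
125*sqrt(3)/13824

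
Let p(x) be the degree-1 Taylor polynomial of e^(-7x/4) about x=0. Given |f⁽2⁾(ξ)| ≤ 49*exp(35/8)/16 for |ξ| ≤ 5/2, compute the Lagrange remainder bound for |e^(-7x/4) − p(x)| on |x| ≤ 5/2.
1225*exp(35/8)/128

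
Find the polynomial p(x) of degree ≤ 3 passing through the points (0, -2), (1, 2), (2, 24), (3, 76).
2*x**3 + 3*x**2 - x - 2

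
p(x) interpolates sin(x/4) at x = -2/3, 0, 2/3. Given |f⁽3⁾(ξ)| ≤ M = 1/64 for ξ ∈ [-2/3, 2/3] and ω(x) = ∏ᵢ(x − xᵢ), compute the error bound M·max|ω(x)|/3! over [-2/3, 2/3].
sqrt(3)/5832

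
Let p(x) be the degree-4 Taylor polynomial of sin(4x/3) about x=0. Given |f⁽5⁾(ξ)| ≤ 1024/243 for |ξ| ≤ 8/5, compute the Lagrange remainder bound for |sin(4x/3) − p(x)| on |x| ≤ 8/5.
4194304/11390625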